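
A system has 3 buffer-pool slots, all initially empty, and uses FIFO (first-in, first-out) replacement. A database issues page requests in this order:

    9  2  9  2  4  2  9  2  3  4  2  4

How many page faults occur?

4

9: fault, frames (9)
2: fault, frames (9 2)
9: hit
2: hit
4: fault, frames (9 2 4)
2: hit
9: hit
2: hit
3: fault, evict 9, frames (2 4 3)
4: hit
2: hit
4: hit
Page faults: 4.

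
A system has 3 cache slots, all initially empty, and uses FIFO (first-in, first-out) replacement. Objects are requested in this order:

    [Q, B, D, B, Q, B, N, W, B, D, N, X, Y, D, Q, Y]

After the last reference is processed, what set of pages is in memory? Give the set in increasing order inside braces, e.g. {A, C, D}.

Q -> miss, frames (Q)
B -> miss, frames (Q B)
D -> miss, frames (Q B D)
B -> hit
Q -> hit
B -> hit
N -> miss, evict Q, frames (B D N)
W -> miss, evict B, frames (D N W)
B -> miss, evict D, frames (N W B)
D -> miss, evict N, frames (W B D)
N -> miss, evict W, frames (B D N)
X -> miss, evict B, frames (D N X)
Y -> miss, evict D, frames (N X Y)
D -> miss, evict N, frames (X Y D)
Q -> miss, evict X, frames (Y D Q)
Y -> hit

{D, Q, Y}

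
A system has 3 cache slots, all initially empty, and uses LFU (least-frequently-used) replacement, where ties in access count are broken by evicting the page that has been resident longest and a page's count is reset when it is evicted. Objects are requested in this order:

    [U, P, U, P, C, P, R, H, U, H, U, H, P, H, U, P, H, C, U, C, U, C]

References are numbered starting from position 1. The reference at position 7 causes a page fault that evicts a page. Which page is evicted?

pos 1: U -> miss, frames {U}
pos 2: P -> miss, frames {U,P}
pos 3: U -> hit
pos 4: P -> hit
pos 5: C -> miss, frames {U,P,C}
pos 6: P -> hit
pos 7: R -> miss, evict C, frames {U,P,R}
At position 7, page C is evicted.

C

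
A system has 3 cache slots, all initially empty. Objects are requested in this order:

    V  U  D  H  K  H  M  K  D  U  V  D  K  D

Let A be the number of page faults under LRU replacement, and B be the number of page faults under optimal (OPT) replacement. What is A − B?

Under LRU: F F F F F . F . F F F . F . → 10 faults.
Under OPT: F F F F F . F . . F F . . . → 8 faults.
A − B = 10 − 8 = 2.

2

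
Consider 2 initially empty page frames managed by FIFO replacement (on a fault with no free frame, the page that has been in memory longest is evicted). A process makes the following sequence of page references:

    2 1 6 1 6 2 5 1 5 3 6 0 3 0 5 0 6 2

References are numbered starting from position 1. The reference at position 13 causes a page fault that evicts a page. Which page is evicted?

pos 1: 2 → fault, frames {2}
pos 2: 1 → fault, frames {2,1}
pos 3: 6 → fault, evict 2, frames {1,6}
pos 4: 1 → hit
pos 5: 6 → hit
pos 6: 2 → fault, evict 1, frames {6,2}
pos 7: 5 → fault, evict 6, frames {2,5}
pos 8: 1 → fault, evict 2, frames {5,1}
pos 9: 5 → hit
pos 10: 3 → fault, evict 5, frames {1,3}
pos 11: 6 → fault, evict 1, frames {3,6}
pos 12: 0 → fault, evict 3, frames {6,0}
pos 13: 3 → fault, evict 6, frames {0,3}
At position 13, page 6 is evicted.

6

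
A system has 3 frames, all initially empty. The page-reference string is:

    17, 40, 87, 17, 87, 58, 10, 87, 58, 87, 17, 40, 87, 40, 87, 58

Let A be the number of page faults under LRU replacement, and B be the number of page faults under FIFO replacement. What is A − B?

-1

Under LRU: F F F . . F F . . . F F . . . F → 8 faults.
Under FIFO: F F F . . F F . . . F F F . . F → 9 faults.
A − B = 8 − 9 = -1.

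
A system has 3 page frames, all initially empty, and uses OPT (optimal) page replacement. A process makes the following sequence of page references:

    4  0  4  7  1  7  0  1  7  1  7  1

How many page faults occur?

4: miss, frames {4}
0: miss, frames {4,0}
4: hit
7: miss, frames {4,0,7}
1: miss, evict 4, frames {0,7,1}
7: hit
0: hit
1: hit
7: hit
1: hit
7: hit
1: hit
Page faults: 4.

4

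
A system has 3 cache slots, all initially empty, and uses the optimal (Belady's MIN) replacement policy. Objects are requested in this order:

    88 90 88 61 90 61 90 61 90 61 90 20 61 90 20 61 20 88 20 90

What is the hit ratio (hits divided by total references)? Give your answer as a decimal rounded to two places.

88: miss, frames (88)
90: miss, frames (88 90)
88: hit
61: miss, frames (88 90 61)
90: hit
61: hit
90: hit
61: hit
90: hit
61: hit
90: hit
20: miss, evict 88, frames (90 61 20)
61: hit
90: hit
20: hit
61: hit
20: hit
88: miss, evict 61, frames (90 20 88)
20: hit
90: hit
Hits: 15 of 20 references → 15/20 = 0.7500.

0.75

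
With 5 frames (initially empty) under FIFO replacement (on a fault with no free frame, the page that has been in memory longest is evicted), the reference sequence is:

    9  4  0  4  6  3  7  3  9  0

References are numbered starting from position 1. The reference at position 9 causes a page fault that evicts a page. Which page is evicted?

pos 1: 9 -> miss, frames [9]
pos 2: 4 -> miss, frames [9, 4]
pos 3: 0 -> miss, frames [9, 4, 0]
pos 4: 4 -> hit
pos 5: 6 -> miss, frames [9, 4, 0, 6]
pos 6: 3 -> miss, frames [9, 4, 0, 6, 3]
pos 7: 7 -> miss, evict 9, frames [4, 0, 6, 3, 7]
pos 8: 3 -> hit
pos 9: 9 -> miss, evict 4, frames [0, 6, 3, 7, 9]
At position 9, page 4 is evicted.

4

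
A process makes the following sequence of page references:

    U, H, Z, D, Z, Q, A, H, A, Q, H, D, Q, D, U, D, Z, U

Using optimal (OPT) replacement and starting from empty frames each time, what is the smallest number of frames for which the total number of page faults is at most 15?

2

f=1: 18 faults
f=2: 11 faults
f=3: 9 faults
f=4: 8 faults
f=5: 7 faults
f=6: 6 faults
Smallest f with faults ≤ 15 is 2.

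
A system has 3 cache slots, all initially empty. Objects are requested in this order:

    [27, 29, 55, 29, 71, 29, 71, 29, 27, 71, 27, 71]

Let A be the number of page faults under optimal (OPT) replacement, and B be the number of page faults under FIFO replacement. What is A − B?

-1

Under OPT: F F F . F . . . . . . . → 4 faults.
Under FIFO: F F F . F . . . F . . . → 5 faults.
A − B = 4 − 5 = -1.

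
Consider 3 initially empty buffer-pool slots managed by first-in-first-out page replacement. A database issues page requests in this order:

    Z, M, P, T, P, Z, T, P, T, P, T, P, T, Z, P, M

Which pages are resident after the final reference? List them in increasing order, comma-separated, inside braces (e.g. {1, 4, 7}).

{M, T, Z}

Z → miss, frames {Z}
M → miss, frames {Z,M}
P → miss, frames {Z,M,P}
T → miss, evict Z, frames {M,P,T}
P → hit
Z → miss, evict M, frames {P,T,Z}
T → hit
P → hit
T → hit
P → hit
T → hit
P → hit
T → hit
Z → hit
P → hit
M → miss, evict P, frames {T,Z,M}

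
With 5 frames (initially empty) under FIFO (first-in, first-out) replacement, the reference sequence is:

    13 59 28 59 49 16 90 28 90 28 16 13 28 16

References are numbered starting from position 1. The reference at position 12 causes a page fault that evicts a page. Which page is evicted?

59

pos 1: 13 -> miss, frames {13}
pos 2: 59 -> miss, frames {13,59}
pos 3: 28 -> miss, frames {13,59,28}
pos 4: 59 -> hit
pos 5: 49 -> miss, frames {13,59,28,49}
pos 6: 16 -> miss, frames {13,59,28,49,16}
pos 7: 90 -> miss, evict 13, frames {59,28,49,16,90}
pos 8: 28 -> hit
pos 9: 90 -> hit
pos 10: 28 -> hit
pos 11: 16 -> hit
pos 12: 13 -> miss, evict 59, frames {28,49,16,90,13}
At position 12, page 59 is evicted.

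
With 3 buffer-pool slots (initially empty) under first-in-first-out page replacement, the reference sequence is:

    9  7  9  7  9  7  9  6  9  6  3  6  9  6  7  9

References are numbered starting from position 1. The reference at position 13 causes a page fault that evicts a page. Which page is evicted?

pos 1: 9 → fault, frames [9]
pos 2: 7 → fault, frames [9, 7]
pos 3: 9 → hit
pos 4: 7 → hit
pos 5: 9 → hit
pos 6: 7 → hit
pos 7: 9 → hit
pos 8: 6 → fault, frames [9, 7, 6]
pos 9: 9 → hit
pos 10: 6 → hit
pos 11: 3 → fault, evict 9, frames [7, 6, 3]
pos 12: 6 → hit
pos 13: 9 → fault, evict 7, frames [6, 3, 9]
At position 13, page 7 is evicted.

7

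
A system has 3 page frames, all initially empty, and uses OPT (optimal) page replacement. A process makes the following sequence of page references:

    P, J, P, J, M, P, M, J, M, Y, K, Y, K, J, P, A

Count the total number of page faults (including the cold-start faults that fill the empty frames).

7

P → miss, frames [P]
J → miss, frames [P, J]
P → hit
J → hit
M → miss, frames [P, J, M]
P → hit
M → hit
J → hit
M → hit
Y → miss, evict M, frames [P, J, Y]
K → miss, evict P, frames [J, Y, K]
Y → hit
K → hit
J → hit
P → miss, evict K, frames [J, Y, P]
A → miss, evict P, frames [J, Y, A]
Page faults: 7.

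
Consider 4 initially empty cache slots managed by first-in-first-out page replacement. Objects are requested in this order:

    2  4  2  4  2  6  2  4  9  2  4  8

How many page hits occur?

7

2: fault, frames (2)
4: fault, frames (2 4)
2: hit
4: hit
2: hit
6: fault, frames (2 4 6)
2: hit
4: hit
9: fault, frames (2 4 6 9)
2: hit
4: hit
8: fault, evict 2, frames (4 6 9 8)
Hits: 7.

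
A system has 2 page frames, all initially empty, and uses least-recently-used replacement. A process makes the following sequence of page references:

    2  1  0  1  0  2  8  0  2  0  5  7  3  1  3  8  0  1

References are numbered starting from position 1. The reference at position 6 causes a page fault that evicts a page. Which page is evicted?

pos 1: 2: fault, frames [2]
pos 2: 1: fault, frames [2, 1]
pos 3: 0: fault, evict 2, frames [1, 0]
pos 4: 1: hit
pos 5: 0: hit
pos 6: 2: fault, evict 1, frames [0, 2]
At position 6, page 1 is evicted.

1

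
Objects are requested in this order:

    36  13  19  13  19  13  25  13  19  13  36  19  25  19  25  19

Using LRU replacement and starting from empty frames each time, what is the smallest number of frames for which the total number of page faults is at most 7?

f=1: 16 faults
f=2: 8 faults
f=3: 6 faults
f=4: 4 faults
Smallest f with faults ≤ 7 is 3.

3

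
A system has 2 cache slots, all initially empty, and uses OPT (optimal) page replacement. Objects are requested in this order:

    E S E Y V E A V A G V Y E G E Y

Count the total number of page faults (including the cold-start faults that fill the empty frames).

9

E: fault, frames {E}
S: fault, frames {E,S}
E: hit
Y: fault, evict S, frames {E,Y}
V: fault, evict Y, frames {E,V}
E: hit
A: fault, evict E, frames {V,A}
V: hit
A: hit
G: fault, evict A, frames {V,G}
V: hit
Y: fault, evict V, frames {G,Y}
E: fault, evict Y, frames {G,E}
G: hit
E: hit
Y: fault, evict E, frames {G,Y}
Page faults: 9.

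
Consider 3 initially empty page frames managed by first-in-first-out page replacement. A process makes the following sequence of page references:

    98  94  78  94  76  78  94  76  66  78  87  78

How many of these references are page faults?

98 → miss, frames {98}
94 → miss, frames {98,94}
78 → miss, frames {98,94,78}
94 → hit
76 → miss, evict 98, frames {94,78,76}
78 → hit
94 → hit
76 → hit
66 → miss, evict 94, frames {78,76,66}
78 → hit
87 → miss, evict 78, frames {76,66,87}
78 → miss, evict 76, frames {66,87,78}
Page faults: 7.

7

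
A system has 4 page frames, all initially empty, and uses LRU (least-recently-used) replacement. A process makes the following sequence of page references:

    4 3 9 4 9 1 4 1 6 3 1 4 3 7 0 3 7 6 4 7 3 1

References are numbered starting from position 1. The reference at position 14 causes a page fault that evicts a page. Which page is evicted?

6

pos 1: 4 → miss, frames (4)
pos 2: 3 → miss, frames (4 3)
pos 3: 9 → miss, frames (4 3 9)
pos 4: 4 → hit
pos 5: 9 → hit
pos 6: 1 → miss, frames (3 4 9 1)
pos 7: 4 → hit
pos 8: 1 → hit
pos 9: 6 → miss, evict 3, frames (9 4 1 6)
pos 10: 3 → miss, evict 9, frames (4 1 6 3)
pos 11: 1 → hit
pos 12: 4 → hit
pos 13: 3 → hit
pos 14: 7 → miss, evict 6, frames (1 4 3 7)
At position 14, page 6 is evicted.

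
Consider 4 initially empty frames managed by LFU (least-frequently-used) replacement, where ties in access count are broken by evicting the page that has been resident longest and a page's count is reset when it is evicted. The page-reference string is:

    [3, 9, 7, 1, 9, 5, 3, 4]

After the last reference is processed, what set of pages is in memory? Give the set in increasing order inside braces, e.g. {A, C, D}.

{3, 4, 5, 9}

3 → miss, frames [3]
9 → miss, frames [3, 9]
7 → miss, frames [3, 9, 7]
1 → miss, frames [3, 9, 7, 1]
9 → hit
5 → miss, evict 3, frames [9, 7, 1, 5]
3 → miss, evict 7, frames [9, 1, 5, 3]
4 → miss, evict 1, frames [9, 5, 3, 4]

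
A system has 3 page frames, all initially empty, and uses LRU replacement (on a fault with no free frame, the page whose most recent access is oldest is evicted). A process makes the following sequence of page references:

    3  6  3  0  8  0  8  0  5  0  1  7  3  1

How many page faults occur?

3: miss, frames [3]
6: miss, frames [3, 6]
3: hit
0: miss, frames [6, 3, 0]
8: miss, evict 6, frames [3, 0, 8]
0: hit
8: hit
0: hit
5: miss, evict 3, frames [8, 0, 5]
0: hit
1: miss, evict 8, frames [5, 0, 1]
7: miss, evict 5, frames [0, 1, 7]
3: miss, evict 0, frames [1, 7, 3]
1: hit
Page faults: 8.

8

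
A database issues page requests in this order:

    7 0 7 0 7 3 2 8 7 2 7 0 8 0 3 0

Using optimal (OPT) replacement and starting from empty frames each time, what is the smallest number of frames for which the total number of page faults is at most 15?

f=1: 16 faults
f=2: 9 faults
f=3: 7 faults
f=4: 6 faults
f=5: 5 faults
Smallest f with faults ≤ 15 is 2.

2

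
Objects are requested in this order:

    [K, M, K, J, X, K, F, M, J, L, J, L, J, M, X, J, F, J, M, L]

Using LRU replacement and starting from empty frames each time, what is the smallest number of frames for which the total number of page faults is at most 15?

2

f=1: 20 faults
f=2: 15 faults
f=3: 12 faults
f=4: 11 faults
f=5: 7 faults
f=6: 6 faults
Smallest f with faults ≤ 15 is 2.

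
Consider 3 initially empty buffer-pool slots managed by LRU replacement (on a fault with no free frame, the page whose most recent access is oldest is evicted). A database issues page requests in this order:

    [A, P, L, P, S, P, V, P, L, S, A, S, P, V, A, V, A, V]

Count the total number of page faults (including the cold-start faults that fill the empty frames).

11

A -> miss, frames (A)
P -> miss, frames (A P)
L -> miss, frames (A P L)
P -> hit
S -> miss, evict A, frames (L P S)
P -> hit
V -> miss, evict L, frames (S P V)
P -> hit
L -> miss, evict S, frames (V P L)
S -> miss, evict V, frames (P L S)
A -> miss, evict P, frames (L S A)
S -> hit
P -> miss, evict L, frames (A S P)
V -> miss, evict A, frames (S P V)
A -> miss, evict S, frames (P V A)
V -> hit
A -> hit
V -> hit
Page faults: 11.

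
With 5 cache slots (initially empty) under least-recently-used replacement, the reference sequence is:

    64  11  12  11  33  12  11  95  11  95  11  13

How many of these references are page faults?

64: fault, frames {64}
11: fault, frames {64,11}
12: fault, frames {64,11,12}
11: hit
33: fault, frames {64,12,11,33}
12: hit
11: hit
95: fault, frames {64,33,12,11,95}
11: hit
95: hit
11: hit
13: fault, evict 64, frames {33,12,95,11,13}
Page faults: 6.

6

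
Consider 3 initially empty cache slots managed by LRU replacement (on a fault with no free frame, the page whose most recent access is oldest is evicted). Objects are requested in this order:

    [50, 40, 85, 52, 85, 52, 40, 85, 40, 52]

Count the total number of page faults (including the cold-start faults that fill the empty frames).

50 -> miss, frames {50}
40 -> miss, frames {50,40}
85 -> miss, frames {50,40,85}
52 -> miss, evict 50, frames {40,85,52}
85 -> hit
52 -> hit
40 -> hit
85 -> hit
40 -> hit
52 -> hit
Page faults: 4.

4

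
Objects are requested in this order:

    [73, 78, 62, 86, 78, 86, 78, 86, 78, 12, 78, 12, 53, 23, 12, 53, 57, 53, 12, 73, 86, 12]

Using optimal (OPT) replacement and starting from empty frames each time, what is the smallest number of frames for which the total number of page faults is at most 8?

5

f=1: 22 faults
f=2: 12 faults
f=3: 10 faults
f=4: 9 faults
f=5: 8 faults
f=6: 8 faults
f=7: 8 faults
f=8: 8 faults
Smallest f with faults ≤ 8 is 5.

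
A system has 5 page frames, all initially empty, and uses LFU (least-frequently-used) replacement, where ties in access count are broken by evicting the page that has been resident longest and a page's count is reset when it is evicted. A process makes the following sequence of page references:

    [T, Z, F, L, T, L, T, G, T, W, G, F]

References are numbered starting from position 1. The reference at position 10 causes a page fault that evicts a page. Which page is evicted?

pos 1: T → miss, frames (T)
pos 2: Z → miss, frames (T Z)
pos 3: F → miss, frames (T Z F)
pos 4: L → miss, frames (T Z F L)
pos 5: T → hit
pos 6: L → hit
pos 7: T → hit
pos 8: G → miss, frames (T Z F L G)
pos 9: T → hit
pos 10: W → miss, evict Z, frames (T F L G W)
At position 10, page Z is evicted.

Z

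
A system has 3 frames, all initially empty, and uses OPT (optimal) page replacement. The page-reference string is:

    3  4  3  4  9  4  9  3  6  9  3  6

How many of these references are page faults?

3 -> fault, frames [3]
4 -> fault, frames [3, 4]
3 -> hit
4 -> hit
9 -> fault, frames [3, 4, 9]
4 -> hit
9 -> hit
3 -> hit
6 -> fault, evict 4, frames [3, 9, 6]
9 -> hit
3 -> hit
6 -> hit
Page faults: 4.

4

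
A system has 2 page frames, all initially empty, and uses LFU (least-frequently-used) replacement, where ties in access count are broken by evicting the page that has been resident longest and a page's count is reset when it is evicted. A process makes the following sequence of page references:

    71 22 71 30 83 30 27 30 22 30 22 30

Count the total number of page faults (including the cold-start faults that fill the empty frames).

11

71 → miss, frames [71]
22 → miss, frames [71, 22]
71 → hit
30 → miss, evict 22, frames [71, 30]
83 → miss, evict 30, frames [71, 83]
30 → miss, evict 83, frames [71, 30]
27 → miss, evict 30, frames [71, 27]
30 → miss, evict 27, frames [71, 30]
22 → miss, evict 30, frames [71, 22]
30 → miss, evict 22, frames [71, 30]
22 → miss, evict 30, frames [71, 22]
30 → miss, evict 22, frames [71, 30]
Page faults: 11.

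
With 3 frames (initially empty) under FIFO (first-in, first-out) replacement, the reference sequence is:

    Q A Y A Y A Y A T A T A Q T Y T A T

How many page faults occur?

Q -> fault, frames [Q]
A -> fault, frames [Q, A]
Y -> fault, frames [Q, A, Y]
A -> hit
Y -> hit
A -> hit
Y -> hit
A -> hit
T -> fault, evict Q, frames [A, Y, T]
A -> hit
T -> hit
A -> hit
Q -> fault, evict A, frames [Y, T, Q]
T -> hit
Y -> hit
T -> hit
A -> fault, evict Y, frames [T, Q, A]
T -> hit
Page faults: 6.

6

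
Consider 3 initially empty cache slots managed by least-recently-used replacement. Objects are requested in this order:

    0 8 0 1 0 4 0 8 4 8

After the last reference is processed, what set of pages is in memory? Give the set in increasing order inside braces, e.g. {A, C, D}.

{0, 4, 8}

0 -> miss, frames {0}
8 -> miss, frames {0,8}
0 -> hit
1 -> miss, frames {8,0,1}
0 -> hit
4 -> miss, evict 8, frames {1,0,4}
0 -> hit
8 -> miss, evict 1, frames {4,0,8}
4 -> hit
8 -> hit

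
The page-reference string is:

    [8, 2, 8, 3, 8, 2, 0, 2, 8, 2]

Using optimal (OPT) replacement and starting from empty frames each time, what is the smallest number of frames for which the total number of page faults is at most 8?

f=1: 10 faults
f=2: 6 faults
f=3: 4 faults
f=4: 4 faults
Smallest f with faults ≤ 8 is 2.

2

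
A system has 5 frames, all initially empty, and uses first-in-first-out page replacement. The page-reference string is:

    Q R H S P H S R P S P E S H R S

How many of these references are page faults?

Q -> fault, frames (Q)
R -> fault, frames (Q R)
H -> fault, frames (Q R H)
S -> fault, frames (Q R H S)
P -> fault, frames (Q R H S P)
H -> hit
S -> hit
R -> hit
P -> hit
S -> hit
P -> hit
E -> fault, evict Q, frames (R H S P E)
S -> hit
H -> hit
R -> hit
S -> hit
Page faults: 6.

6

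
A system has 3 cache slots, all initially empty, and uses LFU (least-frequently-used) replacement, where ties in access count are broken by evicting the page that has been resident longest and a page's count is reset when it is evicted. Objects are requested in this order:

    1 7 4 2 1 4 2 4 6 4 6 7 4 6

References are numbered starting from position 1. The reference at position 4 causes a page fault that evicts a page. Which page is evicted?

1

pos 1: 1 → fault, frames (1)
pos 2: 7 → fault, frames (1 7)
pos 3: 4 → fault, frames (1 7 4)
pos 4: 2 → fault, evict 1, frames (7 4 2)
At position 4, page 1 is evicted.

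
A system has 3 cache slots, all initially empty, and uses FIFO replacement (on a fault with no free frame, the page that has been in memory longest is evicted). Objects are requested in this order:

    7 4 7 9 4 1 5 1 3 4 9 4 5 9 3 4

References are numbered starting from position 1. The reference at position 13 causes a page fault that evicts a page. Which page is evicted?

pos 1: 7 → fault, frames {7}
pos 2: 4 → fault, frames {7,4}
pos 3: 7 → hit
pos 4: 9 → fault, frames {7,4,9}
pos 5: 4 → hit
pos 6: 1 → fault, evict 7, frames {4,9,1}
pos 7: 5 → fault, evict 4, frames {9,1,5}
pos 8: 1 → hit
pos 9: 3 → fault, evict 9, frames {1,5,3}
pos 10: 4 → fault, evict 1, frames {5,3,4}
pos 11: 9 → fault, evict 5, frames {3,4,9}
pos 12: 4 → hit
pos 13: 5 → fault, evict 3, frames {4,9,5}
At position 13, page 3 is evicted.

3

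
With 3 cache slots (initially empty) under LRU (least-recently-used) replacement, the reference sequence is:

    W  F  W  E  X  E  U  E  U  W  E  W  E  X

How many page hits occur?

7

W: fault, frames [W]
F: fault, frames [W, F]
W: hit
E: fault, frames [F, W, E]
X: fault, evict F, frames [W, E, X]
E: hit
U: fault, evict W, frames [X, E, U]
E: hit
U: hit
W: fault, evict X, frames [E, U, W]
E: hit
W: hit
E: hit
X: fault, evict U, frames [W, E, X]
Hits: 7.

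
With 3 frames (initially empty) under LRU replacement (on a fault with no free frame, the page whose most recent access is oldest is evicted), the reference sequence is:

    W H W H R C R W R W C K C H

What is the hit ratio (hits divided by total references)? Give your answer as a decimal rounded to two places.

W → fault, frames (W)
H → fault, frames (W H)
W → hit
H → hit
R → fault, frames (W H R)
C → fault, evict W, frames (H R C)
R → hit
W → fault, evict H, frames (C R W)
R → hit
W → hit
C → hit
K → fault, evict R, frames (W C K)
C → hit
H → fault, evict W, frames (K C H)
Hits: 7 of 14 references → 7/14 = 0.5000.

0.50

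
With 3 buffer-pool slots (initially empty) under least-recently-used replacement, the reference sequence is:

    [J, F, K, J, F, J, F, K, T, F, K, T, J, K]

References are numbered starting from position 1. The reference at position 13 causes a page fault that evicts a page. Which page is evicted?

pos 1: J: miss, frames {J}
pos 2: F: miss, frames {J,F}
pos 3: K: miss, frames {J,F,K}
pos 4: J: hit
pos 5: F: hit
pos 6: J: hit
pos 7: F: hit
pos 8: K: hit
pos 9: T: miss, evict J, frames {F,K,T}
pos 10: F: hit
pos 11: K: hit
pos 12: T: hit
pos 13: J: miss, evict F, frames {K,T,J}
At position 13, page F is evicted.

F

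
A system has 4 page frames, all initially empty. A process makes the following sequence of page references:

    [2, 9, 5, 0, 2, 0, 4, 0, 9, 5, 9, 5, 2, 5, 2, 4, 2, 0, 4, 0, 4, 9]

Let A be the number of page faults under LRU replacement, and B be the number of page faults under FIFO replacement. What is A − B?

4

Under LRU: F F F F . . F . F F . . F . . F . F . . . F → 11 faults.
Under FIFO: F F F F . . F . . . . . F . . . . . . . . F → 7 faults.
A − B = 11 − 7 = 4.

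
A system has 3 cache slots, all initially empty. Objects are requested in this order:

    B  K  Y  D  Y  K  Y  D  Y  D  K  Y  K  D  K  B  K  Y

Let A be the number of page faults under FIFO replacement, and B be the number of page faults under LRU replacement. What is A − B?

1

Under FIFO: F F F F . . . . . . . . . . . F F F → 7 faults.
Under LRU: F F F F . . . . . . . . . . . F . F → 6 faults.
A − B = 7 − 6 = 1.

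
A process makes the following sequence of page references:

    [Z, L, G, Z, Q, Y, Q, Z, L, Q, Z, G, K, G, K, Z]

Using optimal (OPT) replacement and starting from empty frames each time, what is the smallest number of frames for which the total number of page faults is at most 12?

f=1: 16 faults
f=2: 11 faults
f=3: 8 faults
f=4: 7 faults
f=5: 6 faults
f=6: 6 faults
Smallest f with faults ≤ 12 is 2.

2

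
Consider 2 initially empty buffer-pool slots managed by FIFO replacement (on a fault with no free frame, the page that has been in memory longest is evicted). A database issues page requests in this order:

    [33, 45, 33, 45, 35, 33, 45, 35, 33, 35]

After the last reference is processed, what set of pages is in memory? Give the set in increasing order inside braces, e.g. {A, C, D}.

33 -> fault, frames [33]
45 -> fault, frames [33, 45]
33 -> hit
45 -> hit
35 -> fault, evict 33, frames [45, 35]
33 -> fault, evict 45, frames [35, 33]
45 -> fault, evict 35, frames [33, 45]
35 -> fault, evict 33, frames [45, 35]
33 -> fault, evict 45, frames [35, 33]
35 -> hit

{33, 35}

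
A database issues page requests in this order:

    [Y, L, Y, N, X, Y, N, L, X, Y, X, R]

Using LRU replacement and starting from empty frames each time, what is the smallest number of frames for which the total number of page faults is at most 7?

4

f=1: 12 faults
f=2: 10 faults
f=3: 8 faults
f=4: 5 faults
f=5: 5 faults
Smallest f with faults ≤ 7 is 4.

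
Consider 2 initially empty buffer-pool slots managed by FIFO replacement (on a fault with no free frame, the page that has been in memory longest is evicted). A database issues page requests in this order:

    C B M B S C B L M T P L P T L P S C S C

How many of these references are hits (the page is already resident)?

5

C → miss, frames (C)
B → miss, frames (C B)
M → miss, evict C, frames (B M)
B → hit
S → miss, evict B, frames (M S)
C → miss, evict M, frames (S C)
B → miss, evict S, frames (C B)
L → miss, evict C, frames (B L)
M → miss, evict B, frames (L M)
T → miss, evict L, frames (M T)
P → miss, evict M, frames (T P)
L → miss, evict T, frames (P L)
P → hit
T → miss, evict P, frames (L T)
L → hit
P → miss, evict L, frames (T P)
S → miss, evict T, frames (P S)
C → miss, evict P, frames (S C)
S → hit
C → hit
Hits: 5.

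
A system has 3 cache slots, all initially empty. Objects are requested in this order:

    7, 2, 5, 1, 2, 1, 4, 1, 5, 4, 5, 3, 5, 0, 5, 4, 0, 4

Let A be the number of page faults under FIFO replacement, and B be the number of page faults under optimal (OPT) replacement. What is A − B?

Under FIFO: F F F F . . F . . . . F F F . F . . → 9 faults.
Under OPT: F F F F . . F . . . . F . F . . . . → 7 faults.
A − B = 9 − 7 = 2.

2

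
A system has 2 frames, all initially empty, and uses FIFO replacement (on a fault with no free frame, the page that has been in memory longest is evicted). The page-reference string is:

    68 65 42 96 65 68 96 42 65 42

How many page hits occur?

1

68 -> miss, frames {68}
65 -> miss, frames {68,65}
42 -> miss, evict 68, frames {65,42}
96 -> miss, evict 65, frames {42,96}
65 -> miss, evict 42, frames {96,65}
68 -> miss, evict 96, frames {65,68}
96 -> miss, evict 65, frames {68,96}
42 -> miss, evict 68, frames {96,42}
65 -> miss, evict 96, frames {42,65}
42 -> hit
Hits: 1.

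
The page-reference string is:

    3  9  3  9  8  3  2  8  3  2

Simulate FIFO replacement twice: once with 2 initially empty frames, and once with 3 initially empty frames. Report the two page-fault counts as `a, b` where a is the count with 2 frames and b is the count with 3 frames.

8, 5

2 frames: F F . . F F F F F F → 8 faults.
3 frames: F F . . F . F . F . → 5 faults.
5 < 8: adding a frame reduced faults, as is typical.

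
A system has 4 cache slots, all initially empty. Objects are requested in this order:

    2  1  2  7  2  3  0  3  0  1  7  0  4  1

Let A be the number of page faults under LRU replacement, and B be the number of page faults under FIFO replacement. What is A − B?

1

Under LRU: F F . F . F F . . F F . F . → 8 faults.
Under FIFO: F F . F . F F . . . . . F F → 7 faults.
A − B = 8 − 7 = 1.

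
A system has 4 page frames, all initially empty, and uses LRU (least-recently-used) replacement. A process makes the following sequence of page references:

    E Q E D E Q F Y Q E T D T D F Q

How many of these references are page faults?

9

E -> miss, frames (E)
Q -> miss, frames (E Q)
E -> hit
D -> miss, frames (Q E D)
E -> hit
Q -> hit
F -> miss, frames (D E Q F)
Y -> miss, evict D, frames (E Q F Y)
Q -> hit
E -> hit
T -> miss, evict F, frames (Y Q E T)
D -> miss, evict Y, frames (Q E T D)
T -> hit
D -> hit
F -> miss, evict Q, frames (E T D F)
Q -> miss, evict E, frames (T D F Q)
Page faults: 9.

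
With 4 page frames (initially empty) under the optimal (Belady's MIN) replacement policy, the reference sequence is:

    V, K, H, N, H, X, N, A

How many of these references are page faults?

V -> miss, frames [V]
K -> miss, frames [V, K]
H -> miss, frames [V, K, H]
N -> miss, frames [V, K, H, N]
H -> hit
X -> miss, evict H, frames [V, K, N, X]
N -> hit
A -> miss, evict X, frames [V, K, N, A]
Page faults: 6.

6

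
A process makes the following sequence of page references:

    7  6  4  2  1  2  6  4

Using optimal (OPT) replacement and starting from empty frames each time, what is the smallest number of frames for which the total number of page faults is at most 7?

f=1: 8 faults
f=2: 7 faults
f=3: 6 faults
f=4: 5 faults
f=5: 5 faults
Smallest f with faults ≤ 7 is 2.

2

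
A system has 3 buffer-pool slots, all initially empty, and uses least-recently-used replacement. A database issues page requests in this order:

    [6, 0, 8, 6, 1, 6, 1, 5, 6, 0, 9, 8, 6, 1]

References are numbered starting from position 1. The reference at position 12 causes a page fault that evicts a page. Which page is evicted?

pos 1: 6 -> miss, frames {6}
pos 2: 0 -> miss, frames {6,0}
pos 3: 8 -> miss, frames {6,0,8}
pos 4: 6 -> hit
pos 5: 1 -> miss, evict 0, frames {8,6,1}
pos 6: 6 -> hit
pos 7: 1 -> hit
pos 8: 5 -> miss, evict 8, frames {6,1,5}
pos 9: 6 -> hit
pos 10: 0 -> miss, evict 1, frames {5,6,0}
pos 11: 9 -> miss, evict 5, frames {6,0,9}
pos 12: 8 -> miss, evict 6, frames {0,9,8}
At position 12, page 6 is evicted.

6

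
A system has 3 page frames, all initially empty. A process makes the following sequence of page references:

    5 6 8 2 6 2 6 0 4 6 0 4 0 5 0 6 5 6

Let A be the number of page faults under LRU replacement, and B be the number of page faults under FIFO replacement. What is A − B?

Under LRU: F F F F . . . F F . . . . F . F . . → 8 faults.
Under FIFO: F F F F . . . F F F . . . F F . . . → 9 faults.
A − B = 8 − 9 = -1.

-1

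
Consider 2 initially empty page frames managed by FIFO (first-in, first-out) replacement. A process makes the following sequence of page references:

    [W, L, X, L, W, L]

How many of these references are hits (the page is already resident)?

1

W → fault, frames [W]
L → fault, frames [W, L]
X → fault, evict W, frames [L, X]
L → hit
W → fault, evict L, frames [X, W]
L → fault, evict X, frames [W, L]
Hits: 1.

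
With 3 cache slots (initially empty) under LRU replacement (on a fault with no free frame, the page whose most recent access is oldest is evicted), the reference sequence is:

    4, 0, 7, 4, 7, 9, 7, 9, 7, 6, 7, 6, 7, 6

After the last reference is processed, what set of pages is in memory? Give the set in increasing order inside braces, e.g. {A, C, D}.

4 → miss, frames [4]
0 → miss, frames [4, 0]
7 → miss, frames [4, 0, 7]
4 → hit
7 → hit
9 → miss, evict 0, frames [4, 7, 9]
7 → hit
9 → hit
7 → hit
6 → miss, evict 4, frames [9, 7, 6]
7 → hit
6 → hit
7 → hit
6 → hit

{6, 7, 9}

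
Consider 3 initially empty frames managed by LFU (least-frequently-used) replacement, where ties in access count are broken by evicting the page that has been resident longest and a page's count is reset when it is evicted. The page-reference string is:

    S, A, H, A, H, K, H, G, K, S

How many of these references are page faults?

7

S → miss, frames (S)
A → miss, frames (S A)
H → miss, frames (S A H)
A → hit
H → hit
K → miss, evict S, frames (A H K)
H → hit
G → miss, evict K, frames (A H G)
K → miss, evict G, frames (A H K)
S → miss, evict K, frames (A H S)
Page faults: 7.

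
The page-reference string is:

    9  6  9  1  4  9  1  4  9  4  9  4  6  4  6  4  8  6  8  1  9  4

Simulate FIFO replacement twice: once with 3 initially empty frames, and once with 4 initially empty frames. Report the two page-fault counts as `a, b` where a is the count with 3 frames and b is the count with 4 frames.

10, 6

3 frames: F F . F F F . . . . . . F . . . F . . F F F → 10 faults.
4 frames: F F . F F . . . . . . . . . . . F . . . F . → 6 faults.
6 < 10: adding a frame reduced faults, as is typical.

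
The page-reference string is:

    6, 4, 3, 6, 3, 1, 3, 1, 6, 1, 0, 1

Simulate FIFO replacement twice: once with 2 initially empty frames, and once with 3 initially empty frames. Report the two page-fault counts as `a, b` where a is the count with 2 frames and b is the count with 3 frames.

9, 6

2 frames: F F F F . F F . F F F . → 9 faults.
3 frames: F F F . . F . . F . F . → 6 faults.
6 < 9: adding a frame reduced faults, as is typical.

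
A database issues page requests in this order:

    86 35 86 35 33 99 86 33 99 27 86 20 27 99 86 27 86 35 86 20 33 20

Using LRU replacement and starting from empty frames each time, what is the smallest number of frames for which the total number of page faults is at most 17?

2

f=1: 22 faults
f=2: 17 faults
f=3: 13 faults
f=4: 9 faults
f=5: 8 faults
f=6: 6 faults
Smallest f with faults ≤ 17 is 2.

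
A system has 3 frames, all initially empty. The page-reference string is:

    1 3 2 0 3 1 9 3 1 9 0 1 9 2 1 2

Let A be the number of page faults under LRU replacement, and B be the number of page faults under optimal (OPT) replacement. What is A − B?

Under LRU: F F F F . F F . . . F . . F . . → 8 faults.
Under OPT: F F F F . . F . . . F . . F . . → 7 faults.
A − B = 8 − 7 = 1.

1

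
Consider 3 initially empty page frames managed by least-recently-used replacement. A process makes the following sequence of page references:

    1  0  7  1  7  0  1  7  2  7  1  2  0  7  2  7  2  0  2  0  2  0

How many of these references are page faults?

6

1 → fault, frames [1]
0 → fault, frames [1, 0]
7 → fault, frames [1, 0, 7]
1 → hit
7 → hit
0 → hit
1 → hit
7 → hit
2 → fault, evict 0, frames [1, 7, 2]
7 → hit
1 → hit
2 → hit
0 → fault, evict 7, frames [1, 2, 0]
7 → fault, evict 1, frames [2, 0, 7]
2 → hit
7 → hit
2 → hit
0 → hit
2 → hit
0 → hit
2 → hit
0 → hit
Page faults: 6.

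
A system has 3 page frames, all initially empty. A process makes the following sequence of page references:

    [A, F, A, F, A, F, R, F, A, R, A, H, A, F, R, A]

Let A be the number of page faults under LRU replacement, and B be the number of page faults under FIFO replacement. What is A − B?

Under LRU: F F . . . . F . . . . F . F F . → 6 faults.
Under FIFO: F F . . . . F . . . . F F F F . → 7 faults.
A − B = 6 − 7 = -1.

-1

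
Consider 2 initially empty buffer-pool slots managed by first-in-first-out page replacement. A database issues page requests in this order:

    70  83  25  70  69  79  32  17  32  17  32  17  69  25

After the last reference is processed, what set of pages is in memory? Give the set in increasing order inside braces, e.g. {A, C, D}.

70: miss, frames (70)
83: miss, frames (70 83)
25: miss, evict 70, frames (83 25)
70: miss, evict 83, frames (25 70)
69: miss, evict 25, frames (70 69)
79: miss, evict 70, frames (69 79)
32: miss, evict 69, frames (79 32)
17: miss, evict 79, frames (32 17)
32: hit
17: hit
32: hit
17: hit
69: miss, evict 32, frames (17 69)
25: miss, evict 17, frames (69 25)

{25, 69}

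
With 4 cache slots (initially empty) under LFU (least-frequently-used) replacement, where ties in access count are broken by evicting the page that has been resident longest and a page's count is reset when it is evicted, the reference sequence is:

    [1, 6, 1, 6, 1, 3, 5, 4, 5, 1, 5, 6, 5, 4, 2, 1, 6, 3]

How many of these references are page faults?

7

1 -> miss, frames [1]
6 -> miss, frames [1, 6]
1 -> hit
6 -> hit
1 -> hit
3 -> miss, frames [1, 6, 3]
5 -> miss, frames [1, 6, 3, 5]
4 -> miss, evict 3, frames [1, 6, 5, 4]
5 -> hit
1 -> hit
5 -> hit
6 -> hit
5 -> hit
4 -> hit
2 -> miss, evict 4, frames [1, 6, 5, 2]
1 -> hit
6 -> hit
3 -> miss, evict 2, frames [1, 6, 5, 3]
Page faults: 7.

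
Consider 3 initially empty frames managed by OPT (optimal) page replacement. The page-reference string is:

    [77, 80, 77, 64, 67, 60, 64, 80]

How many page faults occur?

5

77: miss, frames (77)
80: miss, frames (77 80)
77: hit
64: miss, frames (77 80 64)
67: miss, evict 77, frames (80 64 67)
60: miss, evict 67, frames (80 64 60)
64: hit
80: hit
Page faults: 5.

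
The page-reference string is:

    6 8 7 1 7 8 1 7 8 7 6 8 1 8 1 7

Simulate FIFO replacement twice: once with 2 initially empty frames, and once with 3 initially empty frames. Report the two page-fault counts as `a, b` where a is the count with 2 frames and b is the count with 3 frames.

2 frames: F F F F . F . F . . F F F . . F → 10 faults.
3 frames: F F F F . . . . . . F F . . . F → 7 faults.
7 < 10: adding a frame reduced faults, as is typical.

10, 7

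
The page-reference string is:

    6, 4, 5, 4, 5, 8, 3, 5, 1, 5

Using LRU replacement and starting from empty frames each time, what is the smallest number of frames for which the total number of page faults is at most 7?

2

f=1: 10 faults
f=2: 7 faults
f=3: 6 faults
f=4: 6 faults
f=5: 6 faults
f=6: 6 faults
Smallest f with faults ≤ 7 is 2.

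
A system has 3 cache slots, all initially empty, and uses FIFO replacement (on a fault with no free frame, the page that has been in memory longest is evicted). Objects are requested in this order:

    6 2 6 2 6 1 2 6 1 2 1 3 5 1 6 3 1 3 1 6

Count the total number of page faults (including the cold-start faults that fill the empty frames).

8

6 -> fault, frames {6}
2 -> fault, frames {6,2}
6 -> hit
2 -> hit
6 -> hit
1 -> fault, frames {6,2,1}
2 -> hit
6 -> hit
1 -> hit
2 -> hit
1 -> hit
3 -> fault, evict 6, frames {2,1,3}
5 -> fault, evict 2, frames {1,3,5}
1 -> hit
6 -> fault, evict 1, frames {3,5,6}
3 -> hit
1 -> fault, evict 3, frames {5,6,1}
3 -> fault, evict 5, frames {6,1,3}
1 -> hit
6 -> hit
Page faults: 8.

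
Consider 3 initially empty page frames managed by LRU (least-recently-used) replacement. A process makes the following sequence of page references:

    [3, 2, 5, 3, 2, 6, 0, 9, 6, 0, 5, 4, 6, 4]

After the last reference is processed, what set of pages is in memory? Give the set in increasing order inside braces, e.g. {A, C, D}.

{4, 5, 6}

3: fault, frames (3)
2: fault, frames (3 2)
5: fault, frames (3 2 5)
3: hit
2: hit
6: fault, evict 5, frames (3 2 6)
0: fault, evict 3, frames (2 6 0)
9: fault, evict 2, frames (6 0 9)
6: hit
0: hit
5: fault, evict 9, frames (6 0 5)
4: fault, evict 6, frames (0 5 4)
6: fault, evict 0, frames (5 4 6)
4: hit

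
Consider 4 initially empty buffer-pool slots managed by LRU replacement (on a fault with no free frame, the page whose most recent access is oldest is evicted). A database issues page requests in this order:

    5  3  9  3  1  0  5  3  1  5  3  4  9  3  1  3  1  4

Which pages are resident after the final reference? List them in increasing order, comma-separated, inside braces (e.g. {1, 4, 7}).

{1, 3, 4, 9}

5 -> miss, frames [5]
3 -> miss, frames [5, 3]
9 -> miss, frames [5, 3, 9]
3 -> hit
1 -> miss, frames [5, 9, 3, 1]
0 -> miss, evict 5, frames [9, 3, 1, 0]
5 -> miss, evict 9, frames [3, 1, 0, 5]
3 -> hit
1 -> hit
5 -> hit
3 -> hit
4 -> miss, evict 0, frames [1, 5, 3, 4]
9 -> miss, evict 1, frames [5, 3, 4, 9]
3 -> hit
1 -> miss, evict 5, frames [4, 9, 3, 1]
3 -> hit
1 -> hit
4 -> hit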